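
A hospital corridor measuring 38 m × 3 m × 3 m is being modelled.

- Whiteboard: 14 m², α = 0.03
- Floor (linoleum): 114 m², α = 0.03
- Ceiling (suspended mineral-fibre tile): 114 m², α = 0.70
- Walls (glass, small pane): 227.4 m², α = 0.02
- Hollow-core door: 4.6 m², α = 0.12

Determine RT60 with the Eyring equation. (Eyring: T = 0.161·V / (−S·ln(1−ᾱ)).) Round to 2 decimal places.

Total surface area S = 14 + 114 + 114 + 227.4 + 4.6 = 474.0 m².
Σ(Sᵢαᵢ) = 14×0.03 + 114×0.03 + 114×0.70 + 227.4×0.02 + 4.6×0.12 = 88.740.
ᾱ = 88.740 / 474.0 = 0.1872.
−S·ln(1−ᾱ) = −474.0 × ln(1 − 0.1872) = 98.246.
V = 38 × 3 × 3 = 342 m³.
RT60 = 0.161 × 342 / 98.246 = 0.56 s.

0.56 sec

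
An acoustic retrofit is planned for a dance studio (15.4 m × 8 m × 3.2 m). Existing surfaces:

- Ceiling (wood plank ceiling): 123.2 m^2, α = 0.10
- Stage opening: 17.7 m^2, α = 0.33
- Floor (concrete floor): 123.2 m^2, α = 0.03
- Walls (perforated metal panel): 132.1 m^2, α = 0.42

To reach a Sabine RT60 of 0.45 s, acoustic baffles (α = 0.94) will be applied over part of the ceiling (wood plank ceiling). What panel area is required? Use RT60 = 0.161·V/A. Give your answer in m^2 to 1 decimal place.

A₁ = Σ Sᵢαᵢ = 123.2×0.10 + 17.7×0.33 + 123.2×0.03 + 132.1×0.42 = 77.339 sabins.
V = 394.24 m³. Target absorption A₂ = 0.161 × 394.24 / 0.45 = 141.050 sabins.
Absorption to add: 141.050 − 77.339 = 63.711 sabins.
Each m^2 of panel replacing the ceiling (wood plank ceiling) adds (0.94 − 0.10) = 0.84 sabins.
Panel area = 63.711 / 0.84 = 75.8 m^2.

75.8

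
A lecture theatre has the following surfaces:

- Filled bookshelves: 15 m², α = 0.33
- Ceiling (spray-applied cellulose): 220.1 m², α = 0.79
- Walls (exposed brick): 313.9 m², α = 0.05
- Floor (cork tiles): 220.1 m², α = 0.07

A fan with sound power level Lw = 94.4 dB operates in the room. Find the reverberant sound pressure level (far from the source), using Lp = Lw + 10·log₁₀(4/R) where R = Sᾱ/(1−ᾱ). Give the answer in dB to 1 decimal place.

75.8 dB

A = 209.931 sabins; S = 769.1 m².
ᾱ = 0.2730, so room constant R = A/(1−ᾱ) = 288.763 m².
Lp = Lw + 10 log₁₀(4/R) = 94.4 -18.58 = 75.8 dB.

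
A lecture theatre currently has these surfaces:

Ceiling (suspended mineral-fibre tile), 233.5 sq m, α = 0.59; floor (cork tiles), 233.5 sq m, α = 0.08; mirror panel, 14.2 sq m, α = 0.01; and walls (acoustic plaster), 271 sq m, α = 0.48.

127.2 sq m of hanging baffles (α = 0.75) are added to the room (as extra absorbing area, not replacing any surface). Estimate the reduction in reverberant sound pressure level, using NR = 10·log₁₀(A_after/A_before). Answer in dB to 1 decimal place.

Summing Sᵢαᵢ: 137.765 + 18.680 + 0.142 + 130.080 → A_before = 286.667 sabins.
Added absorption = 127.2 × 0.75 = 95.400 sabins.
A_after = 286.667 + 95.400 = 382.067 sabins.
Reduction = 10 log₁₀(A_after/A_before) = 10 log₁₀(1.3328) = 1.2 dB.

1.2 dB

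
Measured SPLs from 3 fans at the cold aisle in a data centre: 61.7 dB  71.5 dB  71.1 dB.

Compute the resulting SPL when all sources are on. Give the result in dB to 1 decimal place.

74.5 dB

Σ 10^(Lᵢ/10) = 2.849e+07.
Back to dB: 10·log₁₀ Σ = 74.5 dB.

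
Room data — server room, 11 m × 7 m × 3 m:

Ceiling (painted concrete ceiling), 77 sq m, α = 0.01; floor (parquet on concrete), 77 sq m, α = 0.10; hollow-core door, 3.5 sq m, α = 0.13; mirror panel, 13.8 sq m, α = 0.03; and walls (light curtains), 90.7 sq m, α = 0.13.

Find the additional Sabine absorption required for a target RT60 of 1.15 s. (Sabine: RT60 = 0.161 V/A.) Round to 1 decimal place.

11.2 sabins

Summing Sᵢαᵢ: 0.770 + 7.700 + 0.455 + 0.414 + 11.791 → A₁ = 21.130 sabins.
Target A₂ = 0.161·231/1.15 = 32.340 sabins (V = 231 m³).
Additional absorption ΔA = 32.340 − 21.130 = 11.2 sabins.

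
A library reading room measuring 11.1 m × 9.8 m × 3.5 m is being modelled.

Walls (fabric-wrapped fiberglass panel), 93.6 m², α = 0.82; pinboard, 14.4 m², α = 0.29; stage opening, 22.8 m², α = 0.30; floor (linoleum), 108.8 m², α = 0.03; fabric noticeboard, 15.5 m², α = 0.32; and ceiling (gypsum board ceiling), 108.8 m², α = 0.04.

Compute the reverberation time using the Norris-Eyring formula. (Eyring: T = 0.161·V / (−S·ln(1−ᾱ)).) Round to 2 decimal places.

S = Σ Sᵢ = 363.9 m².
Absorption A = 93.6·0.82 + 14.4·0.29 + 22.8·0.30 + 108.8·0.03 + 15.5·0.32 + 108.8·0.04 = 100.344 sabins.
ᾱ = 100.344 / 363.9 = 0.2757.
−S·ln(1−ᾱ) = −363.9 × ln(1 − 0.2757) = 117.376.
V = 11.1 × 9.8 × 3.5 = 380.73 m³.
RT60 = 0.161 × 380.73 / 117.376 = 0.52 s.

0.52 s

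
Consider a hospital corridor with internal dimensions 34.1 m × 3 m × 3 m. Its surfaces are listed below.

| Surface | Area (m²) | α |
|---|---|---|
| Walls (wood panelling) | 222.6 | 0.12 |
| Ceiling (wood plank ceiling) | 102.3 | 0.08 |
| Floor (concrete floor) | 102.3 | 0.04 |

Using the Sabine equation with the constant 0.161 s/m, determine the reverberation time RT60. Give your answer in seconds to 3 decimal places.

1.267 s

Equivalent absorption area: A = 222.6×0.12 + 102.3×0.08 + 102.3×0.04 = 38.988 m².
V = 34.1·3·3 = 306.9 m³.
T = 0.161 V/A = 0.161·306.9/38.988 = 1.267 s.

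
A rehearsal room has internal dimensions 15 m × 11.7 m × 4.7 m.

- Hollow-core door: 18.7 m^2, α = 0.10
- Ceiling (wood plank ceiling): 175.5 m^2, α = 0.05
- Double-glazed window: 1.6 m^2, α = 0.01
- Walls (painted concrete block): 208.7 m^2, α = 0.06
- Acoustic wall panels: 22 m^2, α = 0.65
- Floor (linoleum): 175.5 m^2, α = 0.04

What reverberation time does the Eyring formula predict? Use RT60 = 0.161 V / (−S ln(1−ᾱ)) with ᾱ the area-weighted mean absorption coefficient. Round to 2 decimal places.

2.87 s

S = Σ Sᵢ = 602.0 m^2.
Absorption A = 18.7×0.10 + 175.5×0.05 + 1.6×0.01 + 208.7×0.06 + 22×0.65 + 175.5×0.04 = 44.503 sabins.
Mean coefficient ᾱ = A/S = 0.0739.
−S·ln(1−ᾱ) = −602.0 × ln(1 − 0.0739) = 46.217.
V = 15 × 11.7 × 4.7 = 824.85 m³.
T = 0.161·V/[−S·ln(1−ᾱ)] = 0.161·824.85/46.217 = 2.87 s.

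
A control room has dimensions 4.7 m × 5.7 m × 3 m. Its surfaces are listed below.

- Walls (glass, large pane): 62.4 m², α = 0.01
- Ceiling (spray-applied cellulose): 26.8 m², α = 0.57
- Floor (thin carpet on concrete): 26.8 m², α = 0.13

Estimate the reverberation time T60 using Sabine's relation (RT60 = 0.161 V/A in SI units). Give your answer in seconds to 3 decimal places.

0.668 seconds

Total absorption A = 62.4·0.01 + 26.8·0.57 + 26.8·0.13
  = 0.624 + 15.276 + 3.484 = 19.384 m² sabins.
Volume V = 4.7 × 5.7 × 3 = 80.37 m³.
Sabine: RT60 = 0.161 × 80.37 / 19.384 = 0.668 s.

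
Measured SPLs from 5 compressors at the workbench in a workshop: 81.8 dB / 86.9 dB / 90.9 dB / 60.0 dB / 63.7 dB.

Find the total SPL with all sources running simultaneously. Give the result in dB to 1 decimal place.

Sum in the linear (power) domain: Σ 10^(Lᵢ/10) = 10^(81.8/10) + 10^(86.9/10) + 10^(90.9/10) + 10^(60.0/10) + 10^(63.7/10) = 1.875e+09.
L_total = 10·log₁₀(1.875e+09) = 92.7 dB.

92.7 dB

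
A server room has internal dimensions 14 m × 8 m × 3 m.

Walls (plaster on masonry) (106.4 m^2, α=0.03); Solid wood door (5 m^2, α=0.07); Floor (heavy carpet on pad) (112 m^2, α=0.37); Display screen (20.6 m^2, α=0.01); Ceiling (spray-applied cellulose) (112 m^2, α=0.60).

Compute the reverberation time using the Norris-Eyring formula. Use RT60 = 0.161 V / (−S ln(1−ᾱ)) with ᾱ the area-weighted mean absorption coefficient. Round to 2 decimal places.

Total surface area S = 106.4 + 5 + 112 + 20.6 + 112 = 356.0 m^2.
Σ(Sᵢαᵢ) = 106.4·0.03 + 5·0.07 + 112·0.37 + 20.6·0.01 + 112·0.60 = 112.388.
ᾱ = 112.388 / 356.0 = 0.3157.
−S·ln(1−ᾱ) = −356.0 × ln(1 − 0.3157) = 135.052.
V = 14 × 8 × 3 = 336 m³.
RT60 = 0.161 × 336 / 135.052 = 0.40 s.

0.40 seconds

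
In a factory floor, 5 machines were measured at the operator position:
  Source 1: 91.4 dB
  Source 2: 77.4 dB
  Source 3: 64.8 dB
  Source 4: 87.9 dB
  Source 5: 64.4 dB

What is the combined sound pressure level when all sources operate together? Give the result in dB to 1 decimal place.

93.1 dB

Σ 10^(Lᵢ/10) = 2.058e+09.
Combined level = 10 log₁₀(2.058e+09) = 93.1 dB.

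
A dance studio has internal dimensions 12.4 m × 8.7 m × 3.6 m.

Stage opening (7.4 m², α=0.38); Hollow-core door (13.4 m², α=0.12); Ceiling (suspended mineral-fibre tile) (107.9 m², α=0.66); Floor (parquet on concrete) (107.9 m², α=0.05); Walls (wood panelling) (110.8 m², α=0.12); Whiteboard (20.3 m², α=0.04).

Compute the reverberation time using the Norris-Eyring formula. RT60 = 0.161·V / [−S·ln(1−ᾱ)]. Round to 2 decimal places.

0.57 s

Total surface area S = 7.4 + 13.4 + 107.9 + 107.9 + 110.8 + 20.3 = 367.7 m².
Σ(Sᵢαᵢ) = 7.4·0.38 + 13.4·0.12 + 107.9·0.66 + 107.9·0.05 + 110.8·0.12 + 20.3·0.04 = 95.137.
ᾱ = 95.137 / 367.7 = 0.2587.
Eyring denominator: −S ln(1−ᾱ) = 110.071.
V = 12.4 × 8.7 × 3.6 = 388.368 m³.
T = 0.161·V/[−S·ln(1−ᾱ)] = 0.161·388.368/110.071 = 0.57 s.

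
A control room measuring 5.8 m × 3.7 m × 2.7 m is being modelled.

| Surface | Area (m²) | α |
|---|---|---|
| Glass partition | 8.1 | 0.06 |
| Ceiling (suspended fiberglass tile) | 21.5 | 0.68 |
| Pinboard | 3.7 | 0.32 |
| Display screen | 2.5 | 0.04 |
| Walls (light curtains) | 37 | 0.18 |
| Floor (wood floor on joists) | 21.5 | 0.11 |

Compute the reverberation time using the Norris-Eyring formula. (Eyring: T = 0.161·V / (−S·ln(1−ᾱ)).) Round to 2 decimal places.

Total surface area S = 8.1 + 21.5 + 3.7 + 2.5 + 37 + 21.5 = 94.3 m².
Absorption A = 8.1·0.06 + 21.5·0.68 + 3.7·0.32 + 2.5·0.04 + 37·0.18 + 21.5·0.11 = 25.415 sabins.
ᾱ = 25.415 / 94.3 = 0.2695.
−S·ln(1−ᾱ) = −94.3 × ln(1 − 0.2695) = 29.613.
V = 5.8 × 3.7 × 2.7 = 57.942 m³.
T = 0.161·V/[−S·ln(1−ᾱ)] = 0.161·57.942/29.613 = 0.32 s.

0.32 s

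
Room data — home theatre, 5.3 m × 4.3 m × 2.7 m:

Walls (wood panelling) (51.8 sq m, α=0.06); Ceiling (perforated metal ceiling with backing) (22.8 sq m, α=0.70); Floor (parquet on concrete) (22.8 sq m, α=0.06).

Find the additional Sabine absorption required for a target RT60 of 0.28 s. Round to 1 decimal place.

14.9 sabins

Equivalent absorption area: A₁ = 51.8×0.06 + 22.8×0.70 + 22.8×0.06 = 20.436 sq m.
V = 61.533 m³. Required absorption A₂ = 0.161 × 61.533 / 0.28 = 35.381 sabins.
Shortfall: 35.381 − 20.436 = 14.9 sabins.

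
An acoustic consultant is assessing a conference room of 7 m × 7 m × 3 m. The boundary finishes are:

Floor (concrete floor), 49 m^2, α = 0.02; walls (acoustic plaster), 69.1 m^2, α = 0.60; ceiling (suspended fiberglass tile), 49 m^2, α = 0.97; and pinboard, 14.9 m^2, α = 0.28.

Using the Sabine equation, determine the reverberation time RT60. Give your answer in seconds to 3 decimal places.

0.251 s

Equivalent absorption area: A = 49×0.02 + 69.1×0.60 + 49×0.97 + 14.9×0.28 = 94.142 m^2.
Room volume: 147 m³.
Sabine: RT60 = 0.161 × 147 / 94.142 = 0.251 s.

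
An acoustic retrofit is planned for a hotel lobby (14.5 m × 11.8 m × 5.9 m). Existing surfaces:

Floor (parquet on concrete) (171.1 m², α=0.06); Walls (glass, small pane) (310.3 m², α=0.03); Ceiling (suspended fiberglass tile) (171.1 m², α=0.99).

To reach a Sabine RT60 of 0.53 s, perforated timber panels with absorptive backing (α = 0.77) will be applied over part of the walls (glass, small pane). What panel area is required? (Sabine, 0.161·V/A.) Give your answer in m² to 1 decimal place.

Equivalent absorption area: A₁ = 171.1*0.06 + 310.3*0.03 + 171.1*0.99 = 188.964 m².
V = 1009.49 m³. Target absorption A₂ = 0.161 × 1009.49 / 0.53 = 306.656 sabins.
ΔA needed = 306.656 − 188.964 = 117.692 sabins.
Each m² of panel replacing the walls (glass, small pane) adds (0.77 − 0.03) = 0.74 sabins.
Area = ΔA/Δα = 117.692/0.74 = 159.0 m².

159.0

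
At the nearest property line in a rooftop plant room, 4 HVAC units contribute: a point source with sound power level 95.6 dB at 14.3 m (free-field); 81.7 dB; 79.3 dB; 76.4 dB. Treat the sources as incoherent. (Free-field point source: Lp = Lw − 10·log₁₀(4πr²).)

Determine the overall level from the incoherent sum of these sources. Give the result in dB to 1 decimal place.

Source at 14.3 m: Lp = 95.6 − 10·log₁₀(4π·14.3²) = 95.6 − 10·log₁₀(2569.697) = 61.5 dB.
Σ 10^(Lᵢ/10) = 2.781e+08.
L_total = 10·log₁₀(2.781e+08) = 84.4 dB.

84.4 dB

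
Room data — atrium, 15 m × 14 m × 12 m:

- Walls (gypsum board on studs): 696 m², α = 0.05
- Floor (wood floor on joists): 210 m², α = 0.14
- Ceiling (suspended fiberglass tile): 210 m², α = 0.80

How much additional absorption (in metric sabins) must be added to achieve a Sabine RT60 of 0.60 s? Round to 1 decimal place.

Total absorption A₁ = 696×0.05 + 210×0.14 + 210×0.80
  = 34.800 + 29.400 + 168.000 = 232.200 m² sabins.
V = 2520 m³. Required absorption A₂ = 0.161 × 2520 / 0.60 = 676.200 sabins.
Shortfall: 676.200 − 232.200 = 444.0 sabins.

444.0 sabins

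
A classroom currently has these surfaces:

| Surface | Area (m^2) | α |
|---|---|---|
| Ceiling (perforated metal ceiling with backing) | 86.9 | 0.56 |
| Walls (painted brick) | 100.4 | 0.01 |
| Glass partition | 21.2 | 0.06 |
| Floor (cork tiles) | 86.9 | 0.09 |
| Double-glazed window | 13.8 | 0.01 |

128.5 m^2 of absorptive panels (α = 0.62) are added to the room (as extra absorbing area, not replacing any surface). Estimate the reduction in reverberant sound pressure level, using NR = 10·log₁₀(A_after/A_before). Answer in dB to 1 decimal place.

3.7 dB

Summing Sᵢαᵢ: 48.664 + 1.004 + 1.272 + 7.821 + 0.138 → A_before = 58.899 sabins.
Treatment contributes 128.5·0.62 = 79.670 sabins.
A_after = 58.899 + 79.670 = 138.569 sabins.
NR = 10·log₁₀(138.569/58.899) = 3.7 dB.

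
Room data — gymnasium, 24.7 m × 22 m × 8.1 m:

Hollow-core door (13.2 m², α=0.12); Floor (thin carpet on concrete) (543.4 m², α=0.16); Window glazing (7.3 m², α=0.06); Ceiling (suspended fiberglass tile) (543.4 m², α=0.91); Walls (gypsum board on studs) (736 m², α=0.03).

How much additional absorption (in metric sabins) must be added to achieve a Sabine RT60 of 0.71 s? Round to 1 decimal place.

Equivalent absorption area: A₁ = 13.2×0.12 + 543.4×0.16 + 7.3×0.06 + 543.4×0.91 + 736×0.03 = 605.540 m².
V = 4401.54 m³. Required absorption A₂ = 0.161 × 4401.54 / 0.71 = 998.096 sabins.
Shortfall: 998.096 − 605.540 = 392.6 sabins.

392.6 sabins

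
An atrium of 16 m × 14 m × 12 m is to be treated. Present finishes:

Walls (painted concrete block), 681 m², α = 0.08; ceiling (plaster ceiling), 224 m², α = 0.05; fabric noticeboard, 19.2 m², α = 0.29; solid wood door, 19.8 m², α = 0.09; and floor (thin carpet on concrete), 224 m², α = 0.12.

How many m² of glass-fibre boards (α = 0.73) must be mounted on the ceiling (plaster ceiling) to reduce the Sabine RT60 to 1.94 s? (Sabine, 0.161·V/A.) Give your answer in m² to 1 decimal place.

Equivalent absorption area: A₁ = 681·0.08 + 224·0.05 + 19.2·0.29 + 19.8·0.09 + 224·0.12 = 99.910 m².
V = 2688 m³. Target absorption A₂ = 0.161 × 2688 / 1.94 = 223.076 sabins.
ΔA needed = 223.076 − 99.910 = 123.166 sabins.
Net gain per m²: Δα = 0.73 − 0.05 = 0.68.
Area = ΔA/Δα = 123.166/0.68 = 181.1 m².

181.1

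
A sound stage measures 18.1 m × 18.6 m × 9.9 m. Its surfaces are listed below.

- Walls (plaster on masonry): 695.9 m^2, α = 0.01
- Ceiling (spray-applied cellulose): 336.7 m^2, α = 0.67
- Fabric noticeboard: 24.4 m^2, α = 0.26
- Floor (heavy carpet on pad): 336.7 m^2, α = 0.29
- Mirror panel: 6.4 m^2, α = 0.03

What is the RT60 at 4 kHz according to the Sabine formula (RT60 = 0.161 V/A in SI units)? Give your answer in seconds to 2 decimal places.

Summing Sᵢαᵢ: 6.959 + 225.589 + 6.344 + 97.643 + 0.192 → A = 336.727 sabins.
Volume V = 18.1 × 18.6 × 9.9 = 3332.934 m³.
RT60 = 0.161 · V / A = 0.161 × 3332.934 / 336.727 = 1.59 s.

1.59 sec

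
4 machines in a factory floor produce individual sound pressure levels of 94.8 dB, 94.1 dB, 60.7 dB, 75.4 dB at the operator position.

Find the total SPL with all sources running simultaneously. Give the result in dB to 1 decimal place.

Sum in the linear (power) domain: Σ 10^(Lᵢ/10) = 10^(94.8/10) + 10^(94.1/10) + 10^(60.7/10) + 10^(75.4/10) = 5.626e+09.
L_total = 10·log₁₀(5.626e+09) = 97.5 dB.

97.5 dB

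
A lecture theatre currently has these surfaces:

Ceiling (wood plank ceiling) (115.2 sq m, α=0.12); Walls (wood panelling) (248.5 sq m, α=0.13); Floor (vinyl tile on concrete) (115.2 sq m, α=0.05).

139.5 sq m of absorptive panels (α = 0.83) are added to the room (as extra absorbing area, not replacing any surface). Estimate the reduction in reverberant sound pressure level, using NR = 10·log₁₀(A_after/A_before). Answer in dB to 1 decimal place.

Equivalent absorption area: A_before = 115.2×0.12 + 248.5×0.13 + 115.2×0.05 = 51.889 sq m.
Treatment contributes 139.5·0.83 = 115.785 sabins.
New total A_after = 167.674 sabins.
NR = 10·log₁₀(167.674/51.889) = 5.1 dB.

5.1 dB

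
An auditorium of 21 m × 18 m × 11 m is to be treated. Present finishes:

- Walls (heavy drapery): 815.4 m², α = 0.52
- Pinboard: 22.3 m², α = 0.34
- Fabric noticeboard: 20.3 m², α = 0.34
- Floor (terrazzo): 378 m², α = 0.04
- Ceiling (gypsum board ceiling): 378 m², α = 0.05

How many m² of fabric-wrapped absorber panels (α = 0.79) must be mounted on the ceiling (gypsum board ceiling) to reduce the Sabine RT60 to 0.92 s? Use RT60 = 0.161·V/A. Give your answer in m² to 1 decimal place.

Equivalent absorption area: A₁ = 815.4×0.52 + 22.3×0.34 + 20.3×0.34 + 378×0.04 + 378×0.05 = 472.512 m².
Required A₂ = 0.161·4158/0.92 = 727.650 sabins.
Absorption to add: 727.650 − 472.512 = 255.138 sabins.
Net gain per m²: Δα = 0.79 − 0.05 = 0.74.
Area = ΔA/Δα = 255.138/0.74 = 344.8 m².

344.8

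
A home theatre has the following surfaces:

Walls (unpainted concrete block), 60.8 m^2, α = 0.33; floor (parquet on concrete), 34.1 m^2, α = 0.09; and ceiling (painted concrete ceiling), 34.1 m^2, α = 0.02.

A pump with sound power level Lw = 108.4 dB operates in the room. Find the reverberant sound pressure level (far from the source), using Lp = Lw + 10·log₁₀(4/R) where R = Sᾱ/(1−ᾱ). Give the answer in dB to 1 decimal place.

A = 23.815 sabins; S = 129.0 m^2.
ᾱ = 0.1846, so room constant R = A/(1−ᾱ) = 29.207 m^2.
Lp = 108.4 + 10·log₁₀(4/29.207) = 108.4 + (-8.63) = 99.8 dB.

99.8 dB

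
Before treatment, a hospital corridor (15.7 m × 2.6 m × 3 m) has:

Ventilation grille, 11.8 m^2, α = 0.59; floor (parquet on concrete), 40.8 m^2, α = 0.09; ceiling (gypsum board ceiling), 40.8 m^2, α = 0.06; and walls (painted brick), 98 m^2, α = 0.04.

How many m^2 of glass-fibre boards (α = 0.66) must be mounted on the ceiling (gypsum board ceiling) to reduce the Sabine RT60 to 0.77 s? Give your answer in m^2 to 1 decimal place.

14.3

A₁ = Σ Sᵢαᵢ = 11.8*0.59 + 40.8*0.09 + 40.8*0.06 + 98*0.04 = 17.002 sabins.
Required A₂ = 0.161·122.46/0.77 = 25.605 sabins.
Absorption to add: 25.605 − 17.002 = 8.603 sabins.
Net gain per m^2: Δα = 0.66 − 0.06 = 0.60.
Panel area = 8.603 / 0.60 = 14.3 m^2.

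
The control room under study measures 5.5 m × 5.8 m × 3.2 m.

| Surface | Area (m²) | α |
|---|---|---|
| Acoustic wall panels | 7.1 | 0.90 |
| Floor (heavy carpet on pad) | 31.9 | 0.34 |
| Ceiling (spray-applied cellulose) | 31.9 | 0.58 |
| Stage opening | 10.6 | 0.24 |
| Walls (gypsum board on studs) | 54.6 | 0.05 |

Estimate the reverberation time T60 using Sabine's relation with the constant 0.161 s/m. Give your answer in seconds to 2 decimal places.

0.40 s

Equivalent absorption area: A = 7.1·0.90 + 31.9·0.34 + 31.9·0.58 + 10.6·0.24 + 54.6·0.05 = 41.012 m².
V = 5.5·5.8·3.2 = 102.08 m³.
Sabine: RT60 = 0.161 × 102.08 / 41.012 = 0.40 s.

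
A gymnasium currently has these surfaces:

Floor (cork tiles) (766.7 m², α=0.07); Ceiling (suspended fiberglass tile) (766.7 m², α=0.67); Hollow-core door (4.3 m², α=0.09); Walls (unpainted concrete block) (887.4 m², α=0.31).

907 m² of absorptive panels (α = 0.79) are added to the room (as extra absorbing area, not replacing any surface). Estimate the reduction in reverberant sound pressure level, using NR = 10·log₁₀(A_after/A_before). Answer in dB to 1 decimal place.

2.7 dB

Summing Sᵢαᵢ: 53.669 + 513.689 + 0.387 + 275.094 → A_before = 842.839 sabins.
Treatment contributes 907·0.79 = 716.530 sabins.
A_after = 842.839 + 716.530 = 1559.369 sabins.
NR = 10·log₁₀(1559.369/842.839) = 2.7 dB.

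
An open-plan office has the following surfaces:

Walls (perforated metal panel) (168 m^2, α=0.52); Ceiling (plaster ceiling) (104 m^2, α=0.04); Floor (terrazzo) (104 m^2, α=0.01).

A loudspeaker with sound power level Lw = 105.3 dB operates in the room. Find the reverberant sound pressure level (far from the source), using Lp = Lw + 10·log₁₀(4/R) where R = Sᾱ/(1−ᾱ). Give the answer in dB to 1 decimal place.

90.4 dB

Σ(Sᵢαᵢ) = 168×0.52 + 104×0.04 + 104×0.01 = 92.560; total area S = 376.0 m^2.
ᾱ = 0.2462, so room constant R = A/(1−ᾱ) = 122.791 m^2.
Lp = 105.3 + 10·log₁₀(4/122.791) = 105.3 + (-14.87) = 90.4 dB.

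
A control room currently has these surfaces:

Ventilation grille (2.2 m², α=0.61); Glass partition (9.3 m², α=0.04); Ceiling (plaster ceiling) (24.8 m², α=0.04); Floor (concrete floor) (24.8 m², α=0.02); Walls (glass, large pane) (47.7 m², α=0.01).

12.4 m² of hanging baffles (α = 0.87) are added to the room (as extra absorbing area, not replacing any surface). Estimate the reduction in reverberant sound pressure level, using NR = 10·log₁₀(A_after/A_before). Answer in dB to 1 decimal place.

Summing Sᵢαᵢ: 1.342 + 0.372 + 0.992 + 0.496 + 0.477 → A_before = 3.679 sabins.
Treatment contributes 12.4·0.87 = 10.788 sabins.
New total A_after = 14.467 sabins.
Reduction = 10 log₁₀(A_after/A_before) = 10 log₁₀(3.9323) = 5.9 dB.

5.9 dB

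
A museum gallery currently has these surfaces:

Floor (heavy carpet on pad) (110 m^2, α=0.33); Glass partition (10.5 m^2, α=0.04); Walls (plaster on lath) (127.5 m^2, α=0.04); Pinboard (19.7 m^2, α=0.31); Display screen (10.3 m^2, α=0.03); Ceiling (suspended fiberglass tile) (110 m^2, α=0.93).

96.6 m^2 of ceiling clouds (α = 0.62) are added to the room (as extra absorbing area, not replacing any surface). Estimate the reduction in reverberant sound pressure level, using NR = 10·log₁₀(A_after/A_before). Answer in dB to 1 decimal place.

Equivalent absorption area: A_before = 110×0.33 + 10.5×0.04 + 127.5×0.04 + 19.7×0.31 + 10.3×0.03 + 110×0.93 = 150.536 m^2.
Treatment contributes 96.6·0.62 = 59.892 sabins.
New total A_after = 210.428 sabins.
Reduction = 10 log₁₀(A_after/A_before) = 10 log₁₀(1.3979) = 1.5 dB.

1.5 dB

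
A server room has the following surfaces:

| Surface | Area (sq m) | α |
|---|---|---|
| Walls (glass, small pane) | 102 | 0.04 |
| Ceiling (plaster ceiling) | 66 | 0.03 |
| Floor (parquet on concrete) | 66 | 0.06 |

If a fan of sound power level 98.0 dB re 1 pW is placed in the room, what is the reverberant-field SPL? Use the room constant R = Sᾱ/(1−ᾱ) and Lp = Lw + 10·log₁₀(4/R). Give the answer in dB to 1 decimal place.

A = 10.020 sabins; S = 234.0 sq m.
ᾱ = 0.0428, so room constant R = A/(1−ᾱ) = 10.468 sq m.
Lp = Lw + 10 log₁₀(4/R) = 98.0 -4.18 = 93.8 dB.

93.8 dB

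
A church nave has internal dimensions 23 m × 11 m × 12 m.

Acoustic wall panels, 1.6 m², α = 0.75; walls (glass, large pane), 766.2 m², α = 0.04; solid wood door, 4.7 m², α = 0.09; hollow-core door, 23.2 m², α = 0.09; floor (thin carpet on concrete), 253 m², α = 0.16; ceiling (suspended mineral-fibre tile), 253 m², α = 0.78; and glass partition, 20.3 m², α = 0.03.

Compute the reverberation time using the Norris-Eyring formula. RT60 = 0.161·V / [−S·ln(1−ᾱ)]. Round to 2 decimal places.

Total surface area S = 1.6 + 766.2 + 4.7 + 23.2 + 253 + 253 + 20.3 = 1322.0 m².
Σ(Sᵢαᵢ) = 1.6·0.75 + 766.2·0.04 + 4.7·0.09 + 23.2·0.09 + 253·0.16 + 253·0.78 + 20.3·0.03 = 272.788.
ᾱ = 272.788 / 1322.0 = 0.2063.
Eyring denominator: −S ln(1−ᾱ) = 305.448.
V = 23 × 11 × 12 = 3036 m³.
RT60 = 0.161 × 3036 / 305.448 = 1.60 s.

1.60 s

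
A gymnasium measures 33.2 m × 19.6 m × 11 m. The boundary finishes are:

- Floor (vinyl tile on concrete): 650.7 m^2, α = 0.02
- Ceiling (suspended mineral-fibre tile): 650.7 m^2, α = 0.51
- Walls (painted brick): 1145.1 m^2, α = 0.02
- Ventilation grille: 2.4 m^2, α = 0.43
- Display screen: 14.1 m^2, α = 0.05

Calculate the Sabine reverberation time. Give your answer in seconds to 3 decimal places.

A = Σ Sᵢαᵢ = 650.7×0.02 + 650.7×0.51 + 1145.1×0.02 + 2.4×0.43 + 14.1×0.05 = 369.510 sabins.
Room volume: 7157.92 m³.
RT60 = 0.161 · V / A = 0.161 × 7157.92 / 369.510 = 3.119 s.

3.119 s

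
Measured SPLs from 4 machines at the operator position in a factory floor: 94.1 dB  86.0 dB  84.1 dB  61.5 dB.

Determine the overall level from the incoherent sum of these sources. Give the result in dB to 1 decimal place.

Σ 10^(Lᵢ/10) = 3.227e+09.
Combined level = 10 log₁₀(3.227e+09) = 95.1 dB.

95.1 dB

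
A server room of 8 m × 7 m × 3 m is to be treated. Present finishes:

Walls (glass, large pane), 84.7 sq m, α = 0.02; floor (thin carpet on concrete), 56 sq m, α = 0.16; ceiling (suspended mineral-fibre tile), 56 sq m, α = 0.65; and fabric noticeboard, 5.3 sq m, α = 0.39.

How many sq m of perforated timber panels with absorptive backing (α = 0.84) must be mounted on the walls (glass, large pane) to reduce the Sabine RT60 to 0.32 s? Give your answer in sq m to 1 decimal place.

43.2

A₁ = Σ Sᵢαᵢ = 84.7×0.02 + 56×0.16 + 56×0.65 + 5.3×0.39 = 49.121 sabins.
V = 168 m³. Target absorption A₂ = 0.161 × 168 / 0.32 = 84.525 sabins.
Absorption to add: 84.525 − 49.121 = 35.404 sabins.
Each sq m of panel replacing the walls (glass, large pane) adds (0.84 − 0.02) = 0.82 sabins.
Area = ΔA/Δα = 35.404/0.82 = 43.2 sq m.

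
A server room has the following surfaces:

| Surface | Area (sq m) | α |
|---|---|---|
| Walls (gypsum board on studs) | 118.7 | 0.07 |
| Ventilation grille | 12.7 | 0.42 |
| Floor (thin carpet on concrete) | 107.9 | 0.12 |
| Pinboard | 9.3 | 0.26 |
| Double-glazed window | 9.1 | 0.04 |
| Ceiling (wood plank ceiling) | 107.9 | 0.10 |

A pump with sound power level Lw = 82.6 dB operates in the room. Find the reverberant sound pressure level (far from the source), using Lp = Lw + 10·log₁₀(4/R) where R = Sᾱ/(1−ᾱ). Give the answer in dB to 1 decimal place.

72.1 dB

Σ(Sᵢαᵢ) = 118.7×0.07 + 12.7×0.42 + 107.9×0.12 + 9.3×0.26 + 9.1×0.04 + 107.9×0.10 = 40.163; total area S = 365.6 sq m.
ᾱ = 0.1099, so room constant R = A/(1−ᾱ) = 45.122 sq m.
Lp = 82.6 + 10·log₁₀(4/45.122) = 82.6 + (-10.52) = 72.1 dB.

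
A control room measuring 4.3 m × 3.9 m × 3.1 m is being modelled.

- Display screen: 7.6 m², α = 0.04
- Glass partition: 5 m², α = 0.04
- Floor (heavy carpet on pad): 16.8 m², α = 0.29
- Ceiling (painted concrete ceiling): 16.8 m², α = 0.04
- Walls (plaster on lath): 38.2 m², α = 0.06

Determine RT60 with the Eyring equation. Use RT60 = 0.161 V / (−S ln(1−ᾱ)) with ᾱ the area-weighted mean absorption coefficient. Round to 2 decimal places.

Total surface area S = 7.6 + 5 + 16.8 + 16.8 + 38.2 = 84.4 m².
Σ(Sᵢαᵢ) = 7.6×0.04 + 5×0.04 + 16.8×0.29 + 16.8×0.04 + 38.2×0.06 = 8.340.
ᾱ = 8.340 / 84.4 = 0.0988.
−S·ln(1−ᾱ) = −84.4 × ln(1 − 0.0988) = 8.780.
V = 4.3 × 3.9 × 3.1 = 51.987 m³.
T = 0.161·V/[−S·ln(1−ᾱ)] = 0.161·51.987/8.780 = 0.95 s.

0.95 s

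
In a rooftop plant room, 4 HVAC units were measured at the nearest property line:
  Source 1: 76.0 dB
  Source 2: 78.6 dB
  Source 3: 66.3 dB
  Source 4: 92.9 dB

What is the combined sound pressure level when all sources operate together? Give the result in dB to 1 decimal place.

Converting to relative power and adding: 10^(76.0/10) + 10^(78.6/10) + 10^(66.3/10) + 10^(92.9/10) = 2.066e+09.
Combined level = 10 log₁₀(2.066e+09) = 93.2 dB.

93.2 dB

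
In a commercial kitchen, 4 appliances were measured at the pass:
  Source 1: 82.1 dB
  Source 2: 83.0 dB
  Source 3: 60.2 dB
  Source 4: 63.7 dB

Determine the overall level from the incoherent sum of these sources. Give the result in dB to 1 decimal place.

Converting to relative power and adding: 10^(82.1/10) + 10^(83.0/10) + 10^(60.2/10) + 10^(63.7/10) = 3.651e+08.
L_total = 10·log₁₀(3.651e+08) = 85.6 dB.

85.6 dB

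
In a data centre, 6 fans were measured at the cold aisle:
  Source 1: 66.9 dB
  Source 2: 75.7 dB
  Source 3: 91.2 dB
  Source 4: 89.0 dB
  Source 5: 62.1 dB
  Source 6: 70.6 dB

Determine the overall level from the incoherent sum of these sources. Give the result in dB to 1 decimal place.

93.4 dB

Σ 10^(Lᵢ/10) = 2.168e+09.
Back to dB: 10·log₁₀ Σ = 93.4 dB.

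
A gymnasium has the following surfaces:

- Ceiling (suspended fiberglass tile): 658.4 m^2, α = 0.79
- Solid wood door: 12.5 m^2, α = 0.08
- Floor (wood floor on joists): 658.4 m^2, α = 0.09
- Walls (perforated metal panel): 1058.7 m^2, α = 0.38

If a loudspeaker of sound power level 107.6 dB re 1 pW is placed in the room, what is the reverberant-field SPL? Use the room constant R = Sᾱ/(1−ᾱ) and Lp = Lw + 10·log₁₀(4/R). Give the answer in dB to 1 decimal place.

81.4 dB

A = 982.698 sabins; S = 2388.0 m^2.
ᾱ = 982.698/2388.0 = 0.4115; R = Sᾱ/(1−ᾱ) = 982.698/(1−0.4115) = 1669.835 m^2.
Lp = Lw + 10 log₁₀(4/R) = 107.6 -26.21 = 81.4 dB.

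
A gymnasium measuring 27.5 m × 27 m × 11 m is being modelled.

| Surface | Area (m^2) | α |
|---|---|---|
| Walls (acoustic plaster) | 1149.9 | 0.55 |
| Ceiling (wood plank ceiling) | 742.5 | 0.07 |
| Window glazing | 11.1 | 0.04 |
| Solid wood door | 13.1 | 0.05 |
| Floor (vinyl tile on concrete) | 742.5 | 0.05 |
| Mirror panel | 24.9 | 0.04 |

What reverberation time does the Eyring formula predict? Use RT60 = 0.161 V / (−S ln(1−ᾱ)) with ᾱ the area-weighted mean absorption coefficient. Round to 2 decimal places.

1.56 seconds

Total surface area S = 1149.9 + 742.5 + 11.1 + 13.1 + 742.5 + 24.9 = 2684.0 m^2.
Σ(Sᵢαᵢ) = 1149.9·0.55 + 742.5·0.07 + 11.1·0.04 + 13.1·0.05 + 742.5·0.05 + 24.9·0.04 = 723.640.
ᾱ = 723.640 / 2684.0 = 0.2696.
Eyring denominator: −S ln(1−ᾱ) = 843.213.
V = 27.5 × 27 × 11 = 8167.5 m³.
RT60 = 0.161 × 8167.5 / 843.213 = 1.56 s.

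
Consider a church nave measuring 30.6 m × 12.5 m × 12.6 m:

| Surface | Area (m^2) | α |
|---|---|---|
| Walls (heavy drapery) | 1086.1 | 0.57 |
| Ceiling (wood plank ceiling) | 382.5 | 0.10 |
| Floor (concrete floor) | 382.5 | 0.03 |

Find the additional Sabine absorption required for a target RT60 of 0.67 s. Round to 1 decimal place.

489.3 sabins

A₁ = Σ Sᵢαᵢ = 1086.1·0.57 + 382.5·0.10 + 382.5·0.03 = 668.802 sabins.
For T = 0.67 s, need A₂ = 0.161·V/T = 0.161·4819.5/0.67 = 1158.119 sabins.
ΔA = A₂ − A₁ = 1158.119 − 668.802 = 489.3 sabins.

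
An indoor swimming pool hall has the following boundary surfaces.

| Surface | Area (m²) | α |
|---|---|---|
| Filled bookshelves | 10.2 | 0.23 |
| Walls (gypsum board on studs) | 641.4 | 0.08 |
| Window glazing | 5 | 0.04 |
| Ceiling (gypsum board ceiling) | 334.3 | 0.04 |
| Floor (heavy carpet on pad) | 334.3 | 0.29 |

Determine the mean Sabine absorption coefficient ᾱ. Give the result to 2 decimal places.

0.12

Total surface area S = 1325.2 m².
A = 10.2×0.23 + 641.4×0.08 + 5×0.04 + 334.3×0.04 + 334.3×0.29 = 164.177 sabins.
ᾱ = 164.177 / 1325.2 = 0.12.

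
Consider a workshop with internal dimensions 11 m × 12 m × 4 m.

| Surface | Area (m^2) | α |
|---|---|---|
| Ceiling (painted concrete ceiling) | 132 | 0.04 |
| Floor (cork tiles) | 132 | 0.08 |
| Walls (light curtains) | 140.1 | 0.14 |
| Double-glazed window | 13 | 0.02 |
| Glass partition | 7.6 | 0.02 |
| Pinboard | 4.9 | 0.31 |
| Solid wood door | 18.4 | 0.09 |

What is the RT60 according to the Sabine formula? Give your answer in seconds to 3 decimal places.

2.177 s

Summing Sᵢαᵢ: 5.280 + 10.560 + 19.614 + 0.260 + 0.152 + 1.519 + 1.656 → A = 39.041 sabins.
Room volume: 528 m³.
RT60 = 0.161 · V / A = 0.161 × 528 / 39.041 = 2.177 s.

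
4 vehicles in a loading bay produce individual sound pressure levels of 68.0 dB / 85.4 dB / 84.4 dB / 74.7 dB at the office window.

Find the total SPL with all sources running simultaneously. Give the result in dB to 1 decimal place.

Sum in the linear (power) domain: Σ 10^(Lᵢ/10) = 10^(68.0/10) + 10^(85.4/10) + 10^(84.4/10) + 10^(74.7/10) = 6.58e+08.
L_total = 10·log₁₀(6.58e+08) = 88.2 dB.

88.2 dB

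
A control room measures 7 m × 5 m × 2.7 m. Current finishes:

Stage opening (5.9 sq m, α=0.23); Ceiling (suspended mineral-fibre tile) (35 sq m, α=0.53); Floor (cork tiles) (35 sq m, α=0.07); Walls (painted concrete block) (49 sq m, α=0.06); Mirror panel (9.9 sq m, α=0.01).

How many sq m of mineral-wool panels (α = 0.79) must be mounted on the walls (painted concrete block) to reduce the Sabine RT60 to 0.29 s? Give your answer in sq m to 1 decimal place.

Total absorption A₁ = 5.9*0.23 + 35*0.53 + 35*0.07 + 49*0.06 + 9.9*0.01
  = 1.357 + 18.550 + 2.450 + 2.940 + 0.099 = 25.396 sq m sabins.
V = 94.5 m³. Target absorption A₂ = 0.161 × 94.5 / 0.29 = 52.464 sabins.
Absorption to add: 52.464 − 25.396 = 27.068 sabins.
Each sq m of panel replacing the walls (painted concrete block) adds (0.79 − 0.06) = 0.73 sabins.
Area = ΔA/Δα = 27.068/0.73 = 37.1 sq m.

37.1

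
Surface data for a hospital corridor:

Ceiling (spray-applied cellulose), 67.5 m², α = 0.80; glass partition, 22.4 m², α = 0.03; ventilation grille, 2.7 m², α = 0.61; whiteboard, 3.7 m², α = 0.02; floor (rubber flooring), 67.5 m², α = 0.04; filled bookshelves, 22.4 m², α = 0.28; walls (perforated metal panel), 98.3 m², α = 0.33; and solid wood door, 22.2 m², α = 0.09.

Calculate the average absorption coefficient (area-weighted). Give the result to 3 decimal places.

0.325

S = Σ Sᵢ = 67.5 + 22.4 + 2.7 + 3.7 + 67.5 + 22.4 + 98.3 + 22.2 = 306.7 m².
A = 67.5*0.80 + 22.4*0.03 + 2.7*0.61 + 3.7*0.02 + 67.5*0.04 + 22.4*0.28 + 98.3*0.33 + 22.2*0.09 = 99.802 sabins.
ᾱ = 99.802 / 306.7 = 0.325.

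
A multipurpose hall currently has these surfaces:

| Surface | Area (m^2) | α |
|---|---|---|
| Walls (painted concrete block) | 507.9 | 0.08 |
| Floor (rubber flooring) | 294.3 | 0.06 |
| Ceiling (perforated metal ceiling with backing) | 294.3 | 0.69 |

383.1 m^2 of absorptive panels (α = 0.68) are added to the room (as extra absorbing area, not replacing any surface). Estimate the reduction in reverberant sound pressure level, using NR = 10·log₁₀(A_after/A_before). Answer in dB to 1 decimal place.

Summing Sᵢαᵢ: 40.632 + 17.658 + 203.067 → A_before = 261.357 sabins.
Treatment contributes 383.1·0.68 = 260.508 sabins.
New total A_after = 521.865 sabins.
NR = 10·log₁₀(521.865/261.357) = 3.0 dB.

3.0 dB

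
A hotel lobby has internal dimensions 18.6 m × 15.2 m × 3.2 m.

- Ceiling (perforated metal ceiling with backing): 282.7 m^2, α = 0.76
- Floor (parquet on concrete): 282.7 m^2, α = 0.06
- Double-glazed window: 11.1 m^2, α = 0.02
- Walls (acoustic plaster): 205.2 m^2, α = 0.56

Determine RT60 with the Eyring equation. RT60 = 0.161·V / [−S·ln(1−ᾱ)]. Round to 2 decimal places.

S = Σ Sᵢ = 781.7 m^2.
Absorption A = 282.7·0.76 + 282.7·0.06 + 11.1·0.02 + 205.2·0.56 = 346.948 sabins.
Mean coefficient ᾱ = A/S = 0.4438.
Eyring denominator: −S ln(1−ᾱ) = 458.567.
V = 18.6 × 15.2 × 3.2 = 904.704 m³.
RT60 = 0.161 × 904.704 / 458.567 = 0.32 s.

0.32 sec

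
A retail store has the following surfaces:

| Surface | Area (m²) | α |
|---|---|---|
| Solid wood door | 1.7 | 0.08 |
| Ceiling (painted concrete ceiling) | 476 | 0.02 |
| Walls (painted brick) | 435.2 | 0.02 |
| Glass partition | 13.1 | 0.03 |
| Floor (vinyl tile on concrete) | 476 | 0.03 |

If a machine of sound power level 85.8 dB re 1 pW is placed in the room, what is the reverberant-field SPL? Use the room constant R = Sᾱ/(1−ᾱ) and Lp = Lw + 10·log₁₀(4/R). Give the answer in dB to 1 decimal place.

76.5 dB

Σ(Sᵢαᵢ) = 1.7×0.08 + 476×0.02 + 435.2×0.02 + 13.1×0.03 + 476×0.03 = 33.033; total area S = 1402.0 m².
ᾱ = 0.0236, so room constant R = A/(1−ᾱ) = 33.831 m².
Lp = 85.8 + 10·log₁₀(4/33.831) = 85.8 + (-9.27) = 76.5 dB.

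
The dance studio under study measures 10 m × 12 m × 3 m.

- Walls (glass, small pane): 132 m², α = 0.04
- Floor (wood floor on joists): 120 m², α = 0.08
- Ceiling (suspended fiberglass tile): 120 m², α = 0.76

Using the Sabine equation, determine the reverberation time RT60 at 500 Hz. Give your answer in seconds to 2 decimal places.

0.55 sec

A = Σ Sᵢαᵢ = 132·0.04 + 120·0.08 + 120·0.76 = 106.080 sabins.
Room volume: 360 m³.
RT60 = 0.161 · V / A = 0.161 × 360 / 106.080 = 0.55 s.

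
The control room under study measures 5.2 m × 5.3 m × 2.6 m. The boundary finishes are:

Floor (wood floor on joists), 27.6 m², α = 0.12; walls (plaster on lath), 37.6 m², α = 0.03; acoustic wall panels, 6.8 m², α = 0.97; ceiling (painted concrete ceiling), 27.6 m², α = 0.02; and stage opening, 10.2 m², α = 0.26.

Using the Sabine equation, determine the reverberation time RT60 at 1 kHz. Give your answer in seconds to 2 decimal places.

0.81 s

Summing Sᵢαᵢ: 3.312 + 1.128 + 6.596 + 0.552 + 2.652 → A = 14.240 sabins.
Volume V = 5.2 × 5.3 × 2.6 = 71.656 m³.
T = 0.161 V/A = 0.161·71.656/14.240 = 0.81 s.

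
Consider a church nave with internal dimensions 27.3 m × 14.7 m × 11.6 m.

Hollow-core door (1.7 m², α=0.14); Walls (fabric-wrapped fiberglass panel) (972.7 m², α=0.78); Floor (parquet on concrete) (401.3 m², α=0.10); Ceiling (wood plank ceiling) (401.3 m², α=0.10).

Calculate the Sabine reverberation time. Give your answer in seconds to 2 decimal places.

0.89 s

Equivalent absorption area: A = 1.7*0.14 + 972.7*0.78 + 401.3*0.10 + 401.3*0.10 = 839.204 m².
V = 27.3·14.7·11.6 = 4655.196 m³.
T = 0.161 V/A = 0.161·4655.196/839.204 = 0.89 s.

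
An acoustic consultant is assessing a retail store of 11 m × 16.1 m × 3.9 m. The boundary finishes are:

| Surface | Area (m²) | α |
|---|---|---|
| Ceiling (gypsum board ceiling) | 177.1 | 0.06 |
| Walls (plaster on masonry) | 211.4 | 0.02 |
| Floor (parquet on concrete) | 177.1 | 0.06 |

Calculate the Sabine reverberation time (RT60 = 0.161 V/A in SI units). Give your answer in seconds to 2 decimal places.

4.36 s

Summing Sᵢαᵢ: 10.626 + 4.228 + 10.626 → A = 25.480 sabins.
Volume V = 11 × 16.1 × 3.9 = 690.69 m³.
Sabine: RT60 = 0.161 × 690.69 / 25.480 = 4.36 s.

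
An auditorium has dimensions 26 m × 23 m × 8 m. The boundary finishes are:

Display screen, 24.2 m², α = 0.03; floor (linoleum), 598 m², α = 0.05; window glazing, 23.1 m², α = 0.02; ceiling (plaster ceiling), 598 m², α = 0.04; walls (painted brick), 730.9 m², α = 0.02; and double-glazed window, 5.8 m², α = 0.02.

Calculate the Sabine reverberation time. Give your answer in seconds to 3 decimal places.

11.044 s

Total absorption A = 24.2·0.03 + 598·0.05 + 23.1·0.02 + 598·0.04 + 730.9·0.02 + 5.8·0.02
  = 0.726 + 29.900 + 0.462 + 23.920 + 14.618 + 0.116 = 69.742 m² sabins.
Room volume: 4784 m³.
Sabine: RT60 = 0.161 × 4784 / 69.742 = 11.044 s.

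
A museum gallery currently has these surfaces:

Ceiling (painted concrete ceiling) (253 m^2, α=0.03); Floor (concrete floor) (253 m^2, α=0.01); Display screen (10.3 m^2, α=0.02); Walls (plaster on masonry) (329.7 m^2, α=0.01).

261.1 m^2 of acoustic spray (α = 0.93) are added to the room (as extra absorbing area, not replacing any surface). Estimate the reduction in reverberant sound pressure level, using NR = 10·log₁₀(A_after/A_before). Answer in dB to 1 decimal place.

Equivalent absorption area: A_before = 253×0.03 + 253×0.01 + 10.3×0.02 + 329.7×0.01 = 13.623 m^2.
Treatment contributes 261.1·0.93 = 242.823 sabins.
New total A_after = 256.446 sabins.
NR = 10·log₁₀(256.446/13.623) = 12.7 dB.

12.7 dB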